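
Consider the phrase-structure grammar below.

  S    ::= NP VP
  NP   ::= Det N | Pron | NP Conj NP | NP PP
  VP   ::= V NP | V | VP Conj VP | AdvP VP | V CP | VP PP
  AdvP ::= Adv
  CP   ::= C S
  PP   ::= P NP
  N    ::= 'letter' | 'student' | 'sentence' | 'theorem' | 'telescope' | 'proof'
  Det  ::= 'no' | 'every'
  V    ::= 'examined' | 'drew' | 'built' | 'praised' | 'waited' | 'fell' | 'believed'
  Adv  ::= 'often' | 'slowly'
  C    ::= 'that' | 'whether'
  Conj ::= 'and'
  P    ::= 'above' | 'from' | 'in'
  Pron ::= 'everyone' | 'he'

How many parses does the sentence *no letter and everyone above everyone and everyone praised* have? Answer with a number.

5

Two of the 5 distinct bracketings:
[S [NP [NP [Det no] [N letter]] [Conj and] [NP [NP [NP [Pron everyone]] [PP [P above] [NP [Pron everyone]]]] [Conj and] [NP [Pron everyone]]]] [VP [V praised]]]
[S [NP [NP [Det no] [N letter]] [Conj and] [NP [NP [Pron everyone]] [PP [P above] [NP [NP [Pron everyone]] [Conj and] [NP [Pron everyone]]]]]] [VP [V praised]]]
The trees differ in how a recursive rule is bracketed over the same span.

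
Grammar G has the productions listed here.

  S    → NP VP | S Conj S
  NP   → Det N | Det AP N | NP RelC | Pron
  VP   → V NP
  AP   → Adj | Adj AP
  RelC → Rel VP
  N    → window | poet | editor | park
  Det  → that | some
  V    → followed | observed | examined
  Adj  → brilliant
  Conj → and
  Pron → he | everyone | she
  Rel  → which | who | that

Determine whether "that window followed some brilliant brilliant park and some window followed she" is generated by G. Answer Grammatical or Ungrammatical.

Grammatical

S
  S
    NP
      Det: that
      N: window
    VP
      V: followed
      NP
        Det: some
        AP
          Adj: brilliant
          AP
            Adj: brilliant
        N: park
  Conj: and
  S
    NP
      Det: some
      N: window
    VP
      V: followed
      NP
        Pron: she
Every word is introduced by a lexical rule and the phrasal rules combine the resulting categories into a single S.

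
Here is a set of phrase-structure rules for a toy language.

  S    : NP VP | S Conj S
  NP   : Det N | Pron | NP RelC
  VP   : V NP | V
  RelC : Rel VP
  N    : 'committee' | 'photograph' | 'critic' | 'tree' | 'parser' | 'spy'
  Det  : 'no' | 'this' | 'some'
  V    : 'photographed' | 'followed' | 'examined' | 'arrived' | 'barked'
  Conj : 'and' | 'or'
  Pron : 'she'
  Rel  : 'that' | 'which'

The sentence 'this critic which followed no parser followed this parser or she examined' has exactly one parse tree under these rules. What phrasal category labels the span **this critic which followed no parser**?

NP

[S [S [NP [NP [Det this] [N critic]] [RelC [Rel which] [VP [V followed] [NP [Det no] [N parser]]]]] [VP [V followed] [NP [Det this] [N parser]]]] [Conj or] [S [NP [Pron she]] [VP [V examined]]]]
The span 'this critic which followed no parser' is the NP node built by NP → NP RelC.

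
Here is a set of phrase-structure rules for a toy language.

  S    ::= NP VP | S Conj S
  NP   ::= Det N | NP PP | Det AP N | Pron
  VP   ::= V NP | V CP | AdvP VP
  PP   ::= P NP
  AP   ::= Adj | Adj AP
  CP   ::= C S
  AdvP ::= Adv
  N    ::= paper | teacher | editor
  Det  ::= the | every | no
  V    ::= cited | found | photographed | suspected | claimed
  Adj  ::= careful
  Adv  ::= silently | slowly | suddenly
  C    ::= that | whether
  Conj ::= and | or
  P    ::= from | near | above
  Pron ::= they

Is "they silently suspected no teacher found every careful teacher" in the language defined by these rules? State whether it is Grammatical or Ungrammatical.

Ungrammatical

For S → NP VP, the only prefix that parses as NP is 'they', but the remainder 'silently suspected no teacher found every careful teacher' is not a VP under these rules. The alternative S rule S → S Conj S likewise has no satisfying split.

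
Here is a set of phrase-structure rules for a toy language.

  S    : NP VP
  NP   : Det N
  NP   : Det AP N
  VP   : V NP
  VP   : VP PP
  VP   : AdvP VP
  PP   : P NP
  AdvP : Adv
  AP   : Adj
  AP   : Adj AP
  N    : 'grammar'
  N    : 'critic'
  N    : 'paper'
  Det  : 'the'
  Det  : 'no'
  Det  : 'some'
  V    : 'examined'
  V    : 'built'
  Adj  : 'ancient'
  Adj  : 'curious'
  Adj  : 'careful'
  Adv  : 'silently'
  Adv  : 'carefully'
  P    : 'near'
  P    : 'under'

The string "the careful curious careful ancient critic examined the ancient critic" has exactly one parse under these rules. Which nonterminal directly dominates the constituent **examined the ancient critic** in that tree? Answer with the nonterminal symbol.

S
  NP
    Det: the
    AP
      Adj: careful
      AP
        Adj: curious
        AP
          Adj: careful
          AP
            Adj: ancient
    N: critic
  VP
    V: examined
    NP
      Det: the
      AP
        Adj: ancient
      N: critic
The span 'examined the ancient critic' is the VP node built by VP → V NP.
Its mother is the S built by S → NP VP.

S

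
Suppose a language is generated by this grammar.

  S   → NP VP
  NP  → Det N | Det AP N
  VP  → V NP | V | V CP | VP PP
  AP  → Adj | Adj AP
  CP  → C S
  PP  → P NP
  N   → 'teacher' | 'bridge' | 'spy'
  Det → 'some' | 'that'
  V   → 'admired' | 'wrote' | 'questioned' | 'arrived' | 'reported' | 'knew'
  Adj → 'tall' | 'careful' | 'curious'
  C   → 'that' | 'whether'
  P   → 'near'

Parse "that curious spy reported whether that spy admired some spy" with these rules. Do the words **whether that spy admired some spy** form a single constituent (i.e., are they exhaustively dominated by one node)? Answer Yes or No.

[S [NP [Det that] [AP [Adj curious]] [N spy]] [VP [V reported] [CP [C whether] [S [NP [Det that] [N spy]] [VP [V admired] [NP [Det some] [N spy]]]]]]]
The words 'whether that spy admired some spy' are exhaustively dominated by a single CP node (built by CP → C S), so they form a constituent.

Yes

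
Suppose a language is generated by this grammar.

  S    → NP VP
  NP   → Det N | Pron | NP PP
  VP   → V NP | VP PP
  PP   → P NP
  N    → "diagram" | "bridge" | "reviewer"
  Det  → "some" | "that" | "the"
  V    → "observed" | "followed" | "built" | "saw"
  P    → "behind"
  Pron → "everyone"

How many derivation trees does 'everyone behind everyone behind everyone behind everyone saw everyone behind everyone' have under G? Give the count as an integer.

Two of the 10 distinct bracketings:
[S [NP [NP [Pron everyone]] [PP [P behind] [NP [NP [Pron everyone]] [PP [P behind] [NP [NP [Pron everyone]] [PP [P behind] [NP [Pron everyone]]]]]]]] [VP [V saw] [NP [NP [Pron everyone]] [PP [P behind] [NP [Pron everyone]]]]]]
[S [NP [NP [Pron everyone]] [PP [P behind] [NP [NP [Pron everyone]] [PP [P behind] [NP [NP [Pron everyone]] [PP [P behind] [NP [Pron everyone]]]]]]]] [VP [VP [V saw] [NP [Pron everyone]]] [PP [P behind] [NP [Pron everyone]]]]]
The difference turns on whether VP → VP PP is used at the relevant span, versus an alternative expansion of VP.

10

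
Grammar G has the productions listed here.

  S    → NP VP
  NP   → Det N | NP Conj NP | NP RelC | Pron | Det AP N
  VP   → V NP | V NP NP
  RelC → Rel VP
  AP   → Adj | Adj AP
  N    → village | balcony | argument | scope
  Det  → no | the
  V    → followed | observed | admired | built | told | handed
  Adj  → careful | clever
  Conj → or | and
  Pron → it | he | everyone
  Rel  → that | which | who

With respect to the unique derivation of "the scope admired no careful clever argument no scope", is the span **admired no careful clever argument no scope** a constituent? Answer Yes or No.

[S [NP [Det the] [N scope]] [VP [V admired] [NP [Det no] [AP [Adj careful] [AP [Adj clever]]] [N argument]] [NP [Det no] [N scope]]]]
The words 'admired no careful clever argument no scope' are exhaustively dominated by a single VP node (built by VP → V NP NP), so they form a constituent.

Yes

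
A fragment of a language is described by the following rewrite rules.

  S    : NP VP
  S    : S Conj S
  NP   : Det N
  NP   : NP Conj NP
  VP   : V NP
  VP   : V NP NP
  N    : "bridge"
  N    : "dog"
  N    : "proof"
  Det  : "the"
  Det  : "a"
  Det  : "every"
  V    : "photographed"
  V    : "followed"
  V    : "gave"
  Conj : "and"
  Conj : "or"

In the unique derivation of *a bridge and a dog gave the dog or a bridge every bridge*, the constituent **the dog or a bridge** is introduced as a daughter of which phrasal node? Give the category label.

[S [NP [NP [Det a] [N bridge]] [Conj and] [NP [Det a] [N dog]]] [VP [V gave] [NP [NP [Det the] [N dog]] [Conj or] [NP [Det a] [N bridge]]] [NP [Det every] [N bridge]]]]
The span 'the dog or a bridge' is the NP node built by NP → NP Conj NP.
Its mother is the VP built by VP → V NP NP.

VP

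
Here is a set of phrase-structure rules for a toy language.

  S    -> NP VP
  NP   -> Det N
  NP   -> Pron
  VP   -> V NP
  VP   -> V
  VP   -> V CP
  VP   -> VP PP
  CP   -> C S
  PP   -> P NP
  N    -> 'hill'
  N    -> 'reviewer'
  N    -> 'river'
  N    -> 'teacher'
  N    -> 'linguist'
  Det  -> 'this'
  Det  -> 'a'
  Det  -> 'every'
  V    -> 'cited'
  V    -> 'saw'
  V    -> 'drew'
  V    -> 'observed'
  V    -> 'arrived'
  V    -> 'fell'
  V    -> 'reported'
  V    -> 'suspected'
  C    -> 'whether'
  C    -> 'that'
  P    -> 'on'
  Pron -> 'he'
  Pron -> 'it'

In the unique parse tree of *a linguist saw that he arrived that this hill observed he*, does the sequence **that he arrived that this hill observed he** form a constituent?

Yes

[S [NP [Det a] [N linguist]] [VP [V saw] [CP [C that] [S [NP [Pron he]] [VP [V arrived] [CP [C that] [S [NP [Det this] [N hill]] [VP [V observed] [NP [Pron he]]]]]]]]]]
The words 'that he arrived that this hill observed he' are exhaustively dominated by a single CP node (built by CP → C S), so they form a constituent.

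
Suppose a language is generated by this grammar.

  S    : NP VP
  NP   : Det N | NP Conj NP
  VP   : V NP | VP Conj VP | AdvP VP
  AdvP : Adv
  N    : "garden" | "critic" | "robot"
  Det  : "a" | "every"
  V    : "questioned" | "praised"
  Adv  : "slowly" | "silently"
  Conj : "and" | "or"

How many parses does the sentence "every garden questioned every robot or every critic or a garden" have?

The two bracketings:
[S [NP [Det every] [N garden]] [VP [V questioned] [NP [NP [Det every] [N robot]] [Conj or] [NP [NP [Det every] [N critic]] [Conj or] [NP [Det a] [N garden]]]]]]
[S [NP [Det every] [N garden]] [VP [V questioned] [NP [NP [NP [Det every] [N robot]] [Conj or] [NP [Det every] [N critic]]] [Conj or] [NP [Det a] [N garden]]]]]
The trees differ in how a recursive rule is bracketed over the same span.

2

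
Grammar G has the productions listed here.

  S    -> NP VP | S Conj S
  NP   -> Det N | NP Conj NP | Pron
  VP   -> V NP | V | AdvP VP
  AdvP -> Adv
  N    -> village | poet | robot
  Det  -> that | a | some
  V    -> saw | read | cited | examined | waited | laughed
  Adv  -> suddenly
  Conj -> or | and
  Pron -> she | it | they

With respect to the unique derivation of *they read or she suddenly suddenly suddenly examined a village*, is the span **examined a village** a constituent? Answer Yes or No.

Yes

[S [S [NP [Pron they]] [VP [V read]]] [Conj or] [S [NP [Pron she]] [VP [AdvP [Adv suddenly]] [VP [AdvP [Adv suddenly]] [VP [AdvP [Adv suddenly]] [VP [V examined] [NP [Det a] [N village]]]]]]]]
The words 'examined a village' are exhaustively dominated by a single VP node (built by VP → V NP), so they form a constituent.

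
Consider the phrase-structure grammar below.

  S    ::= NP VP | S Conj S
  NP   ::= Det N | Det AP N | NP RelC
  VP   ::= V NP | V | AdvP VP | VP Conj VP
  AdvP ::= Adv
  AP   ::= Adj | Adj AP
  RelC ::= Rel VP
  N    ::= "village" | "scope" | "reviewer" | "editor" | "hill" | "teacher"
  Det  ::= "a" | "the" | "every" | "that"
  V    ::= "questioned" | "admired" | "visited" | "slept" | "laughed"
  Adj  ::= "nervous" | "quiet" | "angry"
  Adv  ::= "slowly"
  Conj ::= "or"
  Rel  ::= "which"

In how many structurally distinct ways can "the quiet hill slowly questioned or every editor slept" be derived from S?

[S [S [NP [Det the] [AP [Adj quiet]] [N hill]] [VP [AdvP [Adv slowly]] [VP [V questioned]]]] [Conj or] [S [NP [Det every] [N editor]] [VP [V slept]]]]
No rule offers an alternative attachment or grouping for any span, so this is the only derivation.

1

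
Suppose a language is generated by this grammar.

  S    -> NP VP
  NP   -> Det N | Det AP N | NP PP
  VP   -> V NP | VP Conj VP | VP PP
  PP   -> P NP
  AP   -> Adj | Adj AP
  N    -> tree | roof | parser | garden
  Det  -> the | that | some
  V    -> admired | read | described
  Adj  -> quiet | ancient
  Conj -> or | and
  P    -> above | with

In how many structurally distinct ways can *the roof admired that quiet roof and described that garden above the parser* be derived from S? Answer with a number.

Two of the 3 distinct bracketings:
[S [NP [Det the] [N roof]] [VP [VP [V admired] [NP [Det that] [AP [Adj quiet]] [N roof]]] [Conj and] [VP [V described] [NP [NP [Det that] [N garden]] [PP [P above] [NP [Det the] [N parser]]]]]]]
[S [NP [Det the] [N roof]] [VP [VP [V admired] [NP [Det that] [AP [Adj quiet]] [N roof]]] [Conj and] [VP [VP [V described] [NP [Det that] [N garden]]] [PP [P above] [NP [Det the] [N parser]]]]]]
The difference turns on whether NP → NP PP is used at the relevant span, versus an alternative expansion of NP.

3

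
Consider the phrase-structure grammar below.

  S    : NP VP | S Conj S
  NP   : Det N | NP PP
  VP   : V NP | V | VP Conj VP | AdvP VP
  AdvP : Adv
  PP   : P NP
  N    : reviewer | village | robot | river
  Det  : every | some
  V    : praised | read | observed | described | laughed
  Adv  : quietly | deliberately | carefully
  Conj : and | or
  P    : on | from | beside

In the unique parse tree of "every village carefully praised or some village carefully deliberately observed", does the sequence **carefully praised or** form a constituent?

No

[S [S [NP [Det every] [N village]] [VP [AdvP [Adv carefully]] [VP [V praised]]]] [Conj or] [S [NP [Det some] [N village]] [VP [AdvP [Adv carefully]] [VP [AdvP [Adv deliberately]] [VP [V observed]]]]]]
The smallest constituent containing 'carefully praised or' is the S spanning 'every village carefully praised or some village carefully deliberately observed'; no single node in the tree dominates exactly the given words.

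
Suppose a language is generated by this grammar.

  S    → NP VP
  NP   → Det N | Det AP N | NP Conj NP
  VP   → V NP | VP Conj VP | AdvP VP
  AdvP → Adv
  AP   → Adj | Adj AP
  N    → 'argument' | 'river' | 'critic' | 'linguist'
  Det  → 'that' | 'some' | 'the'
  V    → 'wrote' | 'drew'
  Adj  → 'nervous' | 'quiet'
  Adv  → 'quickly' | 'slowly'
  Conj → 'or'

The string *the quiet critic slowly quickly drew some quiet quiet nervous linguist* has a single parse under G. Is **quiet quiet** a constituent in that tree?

[S [NP [Det the] [AP [Adj quiet]] [N critic]] [VP [AdvP [Adv slowly]] [VP [AdvP [Adv quickly]] [VP [V drew] [NP [Det some] [AP [Adj quiet] [AP [Adj quiet] [AP [Adj nervous]]]] [N linguist]]]]]]
The smallest constituent containing 'quiet quiet' is the AP spanning 'quiet quiet nervous'; no single node in the tree dominates exactly the given words.

No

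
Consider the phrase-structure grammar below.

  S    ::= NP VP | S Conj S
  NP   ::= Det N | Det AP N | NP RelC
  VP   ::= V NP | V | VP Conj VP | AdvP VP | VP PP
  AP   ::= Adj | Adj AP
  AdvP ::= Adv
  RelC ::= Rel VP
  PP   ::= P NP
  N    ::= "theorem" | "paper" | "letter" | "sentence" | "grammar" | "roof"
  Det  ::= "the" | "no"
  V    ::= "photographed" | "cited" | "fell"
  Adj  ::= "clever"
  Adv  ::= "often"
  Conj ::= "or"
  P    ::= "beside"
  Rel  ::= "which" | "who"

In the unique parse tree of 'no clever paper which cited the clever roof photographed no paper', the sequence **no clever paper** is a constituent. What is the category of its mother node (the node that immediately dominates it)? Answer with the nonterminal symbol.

S
  NP
    NP
      Det: no
      AP
        Adj: clever
      N: paper
    RelC
      Rel: which
      VP
        V: cited
        NP
          Det: the
          AP
            Adj: clever
          N: roof
  VP
    V: photographed
    NP
      Det: no
      N: paper
The span 'no clever paper' is the NP node built by NP → Det AP N.
Its mother is the NP built by NP → NP RelC.

NP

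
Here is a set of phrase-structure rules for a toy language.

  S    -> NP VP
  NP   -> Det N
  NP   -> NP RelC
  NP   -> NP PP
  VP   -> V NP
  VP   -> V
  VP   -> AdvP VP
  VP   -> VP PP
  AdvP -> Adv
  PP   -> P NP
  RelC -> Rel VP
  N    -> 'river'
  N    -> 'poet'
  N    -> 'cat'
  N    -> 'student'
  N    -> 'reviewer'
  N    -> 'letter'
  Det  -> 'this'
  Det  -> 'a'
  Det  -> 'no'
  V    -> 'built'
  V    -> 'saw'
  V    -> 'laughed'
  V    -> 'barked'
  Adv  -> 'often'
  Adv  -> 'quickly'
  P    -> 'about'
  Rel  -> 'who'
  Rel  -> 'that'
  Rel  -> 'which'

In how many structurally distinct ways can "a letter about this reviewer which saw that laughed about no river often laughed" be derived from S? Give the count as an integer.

7

Two of the 7 distinct bracketings:
[S [NP [NP [NP [NP [Det a] [N letter]] [PP [P about] [NP [Det this] [N reviewer]]]] [RelC [Rel which] [VP [V saw]]]] [RelC [Rel that] [VP [VP [V laughed]] [PP [P about] [NP [Det no] [N river]]]]]] [VP [AdvP [Adv often]] [VP [V laughed]]]]
[S [NP [NP [NP [Det a] [N letter]] [PP [P about] [NP [NP [Det this] [N reviewer]] [RelC [Rel which] [VP [V saw]]]]]] [RelC [Rel that] [VP [VP [V laughed]] [PP [P about] [NP [Det no] [N river]]]]]] [VP [AdvP [Adv often]] [VP [V laughed]]]]
The trees differ in how a recursive rule is bracketed over the same span.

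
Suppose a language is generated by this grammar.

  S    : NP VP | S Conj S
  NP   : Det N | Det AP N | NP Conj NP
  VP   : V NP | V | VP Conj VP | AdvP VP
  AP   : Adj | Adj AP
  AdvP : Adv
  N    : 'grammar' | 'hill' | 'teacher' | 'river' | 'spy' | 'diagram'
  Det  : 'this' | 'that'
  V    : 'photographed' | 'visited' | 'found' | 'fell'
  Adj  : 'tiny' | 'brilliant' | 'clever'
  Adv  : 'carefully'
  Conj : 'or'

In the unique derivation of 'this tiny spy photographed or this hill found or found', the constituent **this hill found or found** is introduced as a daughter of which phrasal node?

[S [S [NP [Det this] [AP [Adj tiny]] [N spy]] [VP [V photographed]]] [Conj or] [S [NP [Det this] [N hill]] [VP [VP [V found]] [Conj or] [VP [V found]]]]]
The span 'this hill found or found' is the S node built by S → NP VP.
Its mother is the S built by S → S Conj S.

S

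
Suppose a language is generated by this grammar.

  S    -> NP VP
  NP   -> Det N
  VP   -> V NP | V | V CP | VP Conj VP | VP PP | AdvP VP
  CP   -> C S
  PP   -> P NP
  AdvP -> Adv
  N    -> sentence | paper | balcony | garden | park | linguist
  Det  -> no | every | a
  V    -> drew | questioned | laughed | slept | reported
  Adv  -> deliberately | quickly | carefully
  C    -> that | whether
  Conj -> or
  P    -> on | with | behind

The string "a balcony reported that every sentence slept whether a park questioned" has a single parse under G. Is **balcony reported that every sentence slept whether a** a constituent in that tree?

[S [NP [Det a] [N balcony]] [VP [V reported] [CP [C that] [S [NP [Det every] [N sentence]] [VP [V slept] [CP [C whether] [S [NP [Det a] [N park]] [VP [V questioned]]]]]]]]]
The smallest constituent containing 'balcony reported that every sentence slept whether a' is the S spanning 'a balcony reported that every sentence slept whether a park questioned'; no single node in the tree dominates exactly the given words.

No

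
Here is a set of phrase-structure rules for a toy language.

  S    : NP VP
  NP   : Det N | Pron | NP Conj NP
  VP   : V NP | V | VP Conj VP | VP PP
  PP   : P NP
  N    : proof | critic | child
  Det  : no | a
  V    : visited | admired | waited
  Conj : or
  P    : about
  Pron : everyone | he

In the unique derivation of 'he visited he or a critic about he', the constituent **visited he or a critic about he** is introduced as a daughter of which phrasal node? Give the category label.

S

[S [NP [Pron he]] [VP [VP [V visited] [NP [NP [Pron he]] [Conj or] [NP [Det a] [N critic]]]] [PP [P about] [NP [Pron he]]]]]
The span 'visited he or a critic about he' is the VP node built by VP → VP PP.
Its mother is the S built by S → NP VP.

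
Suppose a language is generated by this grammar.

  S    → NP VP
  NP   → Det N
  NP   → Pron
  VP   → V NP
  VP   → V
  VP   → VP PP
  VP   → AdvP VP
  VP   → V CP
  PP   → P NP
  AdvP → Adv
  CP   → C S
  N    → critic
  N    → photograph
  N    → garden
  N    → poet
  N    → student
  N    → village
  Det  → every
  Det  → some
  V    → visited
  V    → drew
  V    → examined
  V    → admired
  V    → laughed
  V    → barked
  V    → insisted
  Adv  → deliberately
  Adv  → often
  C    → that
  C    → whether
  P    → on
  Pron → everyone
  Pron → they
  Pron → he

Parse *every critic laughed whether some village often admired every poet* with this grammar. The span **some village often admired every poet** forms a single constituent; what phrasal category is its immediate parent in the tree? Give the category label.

[S [NP [Det every] [N critic]] [VP [V laughed] [CP [C whether] [S [NP [Det some] [N village]] [VP [AdvP [Adv often]] [VP [V admired] [NP [Det every] [N poet]]]]]]]]
The span 'some village often admired every poet' is the S node built by S → NP VP.
Its mother is the CP built by CP → C S.

CP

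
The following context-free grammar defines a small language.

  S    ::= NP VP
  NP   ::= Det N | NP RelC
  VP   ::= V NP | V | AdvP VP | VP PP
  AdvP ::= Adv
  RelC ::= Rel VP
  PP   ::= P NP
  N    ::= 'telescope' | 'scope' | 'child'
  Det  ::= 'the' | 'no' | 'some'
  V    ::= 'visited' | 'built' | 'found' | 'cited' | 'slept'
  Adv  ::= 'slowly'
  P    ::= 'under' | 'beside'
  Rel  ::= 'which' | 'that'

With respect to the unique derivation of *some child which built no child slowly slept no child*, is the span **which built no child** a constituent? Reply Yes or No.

Yes

[S [NP [NP [Det some] [N child]] [RelC [Rel which] [VP [V built] [NP [Det no] [N child]]]]] [VP [AdvP [Adv slowly]] [VP [V slept] [NP [Det no] [N child]]]]]
The words 'which built no child' are exhaustively dominated by a single RelC node (built by RelC → Rel VP), so they form a constituent.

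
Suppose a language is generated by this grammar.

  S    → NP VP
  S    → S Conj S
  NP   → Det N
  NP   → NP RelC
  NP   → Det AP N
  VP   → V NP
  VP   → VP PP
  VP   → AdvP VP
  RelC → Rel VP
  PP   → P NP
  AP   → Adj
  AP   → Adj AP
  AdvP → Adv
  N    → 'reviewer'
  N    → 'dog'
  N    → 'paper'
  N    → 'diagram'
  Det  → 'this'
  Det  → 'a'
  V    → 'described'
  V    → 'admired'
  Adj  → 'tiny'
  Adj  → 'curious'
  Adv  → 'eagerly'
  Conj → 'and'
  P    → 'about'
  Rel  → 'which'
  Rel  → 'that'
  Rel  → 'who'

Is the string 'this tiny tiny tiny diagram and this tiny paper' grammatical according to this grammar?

For S → NP VP, the only prefix that parses as NP is 'this tiny tiny tiny diagram', but the remainder 'and this tiny paper' is not a VP under these rules. The alternative S rule S → S Conj S likewise has no satisfying split.

Ungrammatical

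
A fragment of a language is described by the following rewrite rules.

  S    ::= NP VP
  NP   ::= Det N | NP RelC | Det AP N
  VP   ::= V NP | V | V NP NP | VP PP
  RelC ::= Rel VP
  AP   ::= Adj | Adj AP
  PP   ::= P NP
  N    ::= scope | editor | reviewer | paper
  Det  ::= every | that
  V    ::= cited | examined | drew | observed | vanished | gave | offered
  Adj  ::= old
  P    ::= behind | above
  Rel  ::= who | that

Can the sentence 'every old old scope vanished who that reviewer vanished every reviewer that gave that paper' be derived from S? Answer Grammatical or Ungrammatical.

Ungrammatical

A Rel word can never sit immediately before a Det/Rel word in any string this grammar generates, so the substring 'who that' rules out a derivation.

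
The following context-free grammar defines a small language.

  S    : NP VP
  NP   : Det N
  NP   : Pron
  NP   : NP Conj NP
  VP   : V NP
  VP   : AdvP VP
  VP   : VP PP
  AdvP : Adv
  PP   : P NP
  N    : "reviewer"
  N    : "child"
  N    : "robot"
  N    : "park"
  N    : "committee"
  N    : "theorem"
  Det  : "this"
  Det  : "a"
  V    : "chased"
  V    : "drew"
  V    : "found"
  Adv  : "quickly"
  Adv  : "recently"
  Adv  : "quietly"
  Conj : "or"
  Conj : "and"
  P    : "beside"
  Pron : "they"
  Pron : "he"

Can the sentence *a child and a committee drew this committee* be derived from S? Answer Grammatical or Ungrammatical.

S
  NP
    NP
      Det: a
      N: child
    Conj: and
    NP
      Det: a
      N: committee
  VP
    V: drew
    NP
      Det: this
      N: committee
Each bracket corresponds to one application of a listed rule, so the string is derivable from S.

Grammatical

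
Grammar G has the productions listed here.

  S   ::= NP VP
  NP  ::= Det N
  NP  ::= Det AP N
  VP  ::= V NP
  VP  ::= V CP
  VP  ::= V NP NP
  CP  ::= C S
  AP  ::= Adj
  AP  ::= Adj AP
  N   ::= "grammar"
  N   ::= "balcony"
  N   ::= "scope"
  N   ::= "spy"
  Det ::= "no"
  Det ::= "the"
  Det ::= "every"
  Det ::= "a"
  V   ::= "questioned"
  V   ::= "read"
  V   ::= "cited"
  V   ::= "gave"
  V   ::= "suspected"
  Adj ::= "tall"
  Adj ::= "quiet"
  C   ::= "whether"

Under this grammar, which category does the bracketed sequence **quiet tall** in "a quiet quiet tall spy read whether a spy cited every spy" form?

S
  NP
    Det: a
    AP
      Adj: quiet
      AP
        Adj: quiet
        AP
          Adj: tall
    N: spy
  VP
    V: read
    CP
      C: whether
      S
        NP
          Det: a
          N: spy
        VP
          V: cited
          NP
            Det: every
            N: spy
The span 'quiet tall' is the AP node built by AP → Adj AP.

AP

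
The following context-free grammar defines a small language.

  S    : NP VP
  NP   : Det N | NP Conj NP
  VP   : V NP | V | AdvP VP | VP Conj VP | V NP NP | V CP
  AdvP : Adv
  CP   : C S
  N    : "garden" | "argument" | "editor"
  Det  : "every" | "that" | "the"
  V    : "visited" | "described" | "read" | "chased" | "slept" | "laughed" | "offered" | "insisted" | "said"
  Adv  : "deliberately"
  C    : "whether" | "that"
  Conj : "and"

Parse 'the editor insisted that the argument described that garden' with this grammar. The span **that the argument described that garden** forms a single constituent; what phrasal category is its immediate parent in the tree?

VP

[S [NP [Det the] [N editor]] [VP [V insisted] [CP [C that] [S [NP [Det the] [N argument]] [VP [V described] [NP [Det that] [N garden]]]]]]]
The span 'that the argument described that garden' is the CP node built by CP → C S.
Its mother is the VP built by VP → V CP.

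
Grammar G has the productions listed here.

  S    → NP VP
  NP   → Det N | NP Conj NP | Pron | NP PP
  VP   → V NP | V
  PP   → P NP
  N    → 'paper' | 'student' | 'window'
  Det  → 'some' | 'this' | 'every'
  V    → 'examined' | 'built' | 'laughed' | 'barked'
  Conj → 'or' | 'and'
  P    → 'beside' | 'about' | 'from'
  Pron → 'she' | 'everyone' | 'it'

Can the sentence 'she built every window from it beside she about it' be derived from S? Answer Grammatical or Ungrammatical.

Grammatical

[S [NP [Pron she]] [VP [V built] [NP [NP [Det every] [N window]] [PP [P from] [NP [NP [Pron it]] [PP [P beside] [NP [NP [Pron she]] [PP [P about] [NP [Pron it]]]]]]]]]]
Every word is introduced by a lexical rule and the phrasal rules combine the resulting categories into a single S.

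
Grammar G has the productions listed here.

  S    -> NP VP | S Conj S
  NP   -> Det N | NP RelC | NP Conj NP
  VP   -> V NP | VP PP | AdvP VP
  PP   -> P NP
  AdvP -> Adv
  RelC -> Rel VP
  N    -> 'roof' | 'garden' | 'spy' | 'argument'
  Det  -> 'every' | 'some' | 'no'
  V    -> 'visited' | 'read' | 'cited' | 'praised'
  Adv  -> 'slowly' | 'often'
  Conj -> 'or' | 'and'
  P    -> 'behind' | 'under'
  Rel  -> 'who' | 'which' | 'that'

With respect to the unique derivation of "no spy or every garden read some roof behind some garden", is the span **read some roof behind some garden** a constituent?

[S [NP [NP [Det no] [N spy]] [Conj or] [NP [Det every] [N garden]]] [VP [VP [V read] [NP [Det some] [N roof]]] [PP [P behind] [NP [Det some] [N garden]]]]]
The words 'read some roof behind some garden' are exhaustively dominated by a single VP node (built by VP → VP PP), so they form a constituent.

Yes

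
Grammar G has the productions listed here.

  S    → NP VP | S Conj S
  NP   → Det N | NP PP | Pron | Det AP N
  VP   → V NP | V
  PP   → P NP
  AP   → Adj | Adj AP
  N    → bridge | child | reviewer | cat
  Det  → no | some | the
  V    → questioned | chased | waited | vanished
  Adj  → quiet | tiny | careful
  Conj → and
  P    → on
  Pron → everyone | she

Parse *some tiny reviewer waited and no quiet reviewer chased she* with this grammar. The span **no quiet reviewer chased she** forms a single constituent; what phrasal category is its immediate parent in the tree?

S
  S
    NP
      Det: some
      AP
        Adj: tiny
      N: reviewer
    VP
      V: waited
  Conj: and
  S
    NP
      Det: no
      AP
        Adj: quiet
      N: reviewer
    VP
      V: chased
      NP
        Pron: she
The span 'no quiet reviewer chased she' is the S node built by S → NP VP.
Its mother is the S built by S → S Conj S.

S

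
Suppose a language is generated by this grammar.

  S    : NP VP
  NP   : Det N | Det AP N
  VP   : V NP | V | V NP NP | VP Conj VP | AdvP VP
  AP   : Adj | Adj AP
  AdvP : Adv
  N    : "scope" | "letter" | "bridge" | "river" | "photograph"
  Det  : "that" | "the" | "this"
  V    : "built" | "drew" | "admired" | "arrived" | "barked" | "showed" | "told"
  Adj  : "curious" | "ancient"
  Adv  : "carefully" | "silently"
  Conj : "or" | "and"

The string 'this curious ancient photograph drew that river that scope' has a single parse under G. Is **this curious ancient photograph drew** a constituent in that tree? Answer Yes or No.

[S [NP [Det this] [AP [Adj curious] [AP [Adj ancient]]] [N photograph]] [VP [V drew] [NP [Det that] [N river]] [NP [Det that] [N scope]]]]
The smallest constituent containing 'this curious ancient photograph drew' is the S spanning 'this curious ancient photograph drew that river that scope'; no single node in the tree dominates exactly the given words.

No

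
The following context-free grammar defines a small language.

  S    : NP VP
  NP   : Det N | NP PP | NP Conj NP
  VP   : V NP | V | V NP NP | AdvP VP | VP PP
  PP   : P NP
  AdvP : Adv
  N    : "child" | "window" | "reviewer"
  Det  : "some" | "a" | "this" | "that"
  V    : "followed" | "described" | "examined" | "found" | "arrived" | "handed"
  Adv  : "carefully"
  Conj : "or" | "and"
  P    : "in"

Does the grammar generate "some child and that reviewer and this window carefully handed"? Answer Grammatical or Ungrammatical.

Grammatical

[S [NP [NP [Det some] [N child]] [Conj and] [NP [NP [Det that] [N reviewer]] [Conj and] [NP [Det this] [N window]]]] [VP [AdvP [Adv carefully]] [VP [V handed]]]]
Every word is introduced by a lexical rule and the phrasal rules combine the resulting categories into a single S.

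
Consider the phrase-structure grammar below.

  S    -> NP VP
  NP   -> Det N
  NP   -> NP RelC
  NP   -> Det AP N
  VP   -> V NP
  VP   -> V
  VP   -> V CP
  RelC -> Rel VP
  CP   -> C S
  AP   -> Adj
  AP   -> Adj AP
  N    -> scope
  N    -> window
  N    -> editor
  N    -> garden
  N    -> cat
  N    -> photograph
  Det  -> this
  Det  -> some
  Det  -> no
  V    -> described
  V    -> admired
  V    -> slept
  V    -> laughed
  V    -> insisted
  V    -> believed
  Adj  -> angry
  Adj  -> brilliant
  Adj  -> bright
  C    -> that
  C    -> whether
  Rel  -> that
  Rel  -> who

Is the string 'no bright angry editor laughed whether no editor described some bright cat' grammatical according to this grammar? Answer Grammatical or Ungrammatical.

[S [NP [Det no] [AP [Adj bright] [AP [Adj angry]]] [N editor]] [VP [V laughed] [CP [C whether] [S [NP [Det no] [N editor]] [VP [V described] [NP [Det some] [AP [Adj bright]] [N cat]]]]]]]
Each bracket corresponds to one application of a listed rule, so the string is derivable from S.

Grammatical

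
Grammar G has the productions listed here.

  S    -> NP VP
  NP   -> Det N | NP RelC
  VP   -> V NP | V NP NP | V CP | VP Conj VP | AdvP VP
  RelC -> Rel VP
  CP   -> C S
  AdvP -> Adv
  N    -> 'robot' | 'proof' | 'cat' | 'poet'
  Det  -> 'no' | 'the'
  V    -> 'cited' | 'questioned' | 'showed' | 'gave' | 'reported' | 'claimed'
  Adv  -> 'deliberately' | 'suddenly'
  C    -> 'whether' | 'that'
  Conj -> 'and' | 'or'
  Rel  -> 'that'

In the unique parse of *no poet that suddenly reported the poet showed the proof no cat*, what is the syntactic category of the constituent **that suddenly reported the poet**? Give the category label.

[S [NP [NP [Det no] [N poet]] [RelC [Rel that] [VP [AdvP [Adv suddenly]] [VP [V reported] [NP [Det the] [N poet]]]]]] [VP [V showed] [NP [Det the] [N proof]] [NP [Det no] [N cat]]]]
The span 'that suddenly reported the poet' is the RelC node built by RelC → Rel VP.

RelC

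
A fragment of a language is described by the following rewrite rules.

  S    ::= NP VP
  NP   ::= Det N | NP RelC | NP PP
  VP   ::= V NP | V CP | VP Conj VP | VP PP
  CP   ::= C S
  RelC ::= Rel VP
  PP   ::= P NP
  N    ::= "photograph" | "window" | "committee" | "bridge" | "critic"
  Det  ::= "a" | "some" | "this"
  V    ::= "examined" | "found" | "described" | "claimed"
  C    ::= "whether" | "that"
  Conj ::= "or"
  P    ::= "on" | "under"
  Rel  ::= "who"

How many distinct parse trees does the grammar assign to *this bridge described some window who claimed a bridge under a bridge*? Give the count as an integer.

Two of the 4 distinct bracketings:
[S [NP [Det this] [N bridge]] [VP [V described] [NP [NP [Det some] [N window]] [RelC [Rel who] [VP [V claimed] [NP [NP [Det a] [N bridge]] [PP [P under] [NP [Det a] [N bridge]]]]]]]]]
[S [NP [Det this] [N bridge]] [VP [V described] [NP [NP [Det some] [N window]] [RelC [Rel who] [VP [VP [V claimed] [NP [Det a] [N bridge]]] [PP [P under] [NP [Det a] [N bridge]]]]]]]]
The difference turns on whether NP → NP PP is used at the relevant span, versus an alternative expansion of NP.

4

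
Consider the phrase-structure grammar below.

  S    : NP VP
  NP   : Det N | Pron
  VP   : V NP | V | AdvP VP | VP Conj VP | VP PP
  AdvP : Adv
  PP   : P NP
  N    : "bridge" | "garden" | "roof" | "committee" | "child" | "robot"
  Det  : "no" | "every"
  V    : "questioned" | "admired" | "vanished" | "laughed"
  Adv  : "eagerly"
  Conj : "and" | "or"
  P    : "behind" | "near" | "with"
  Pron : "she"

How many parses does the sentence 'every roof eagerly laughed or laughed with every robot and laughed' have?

Two of the 9 distinct bracketings:
[S [NP [Det every] [N roof]] [VP [AdvP [Adv eagerly]] [VP [VP [V laughed]] [Conj or] [VP [VP [VP [V laughed]] [PP [P with] [NP [Det every] [N robot]]]] [Conj and] [VP [V laughed]]]]]]
[S [NP [Det every] [N roof]] [VP [AdvP [Adv eagerly]] [VP [VP [VP [V laughed]] [Conj or] [VP [VP [V laughed]] [PP [P with] [NP [Det every] [N robot]]]]] [Conj and] [VP [V laughed]]]]]
The trees differ in how a recursive rule is bracketed over the same span.

9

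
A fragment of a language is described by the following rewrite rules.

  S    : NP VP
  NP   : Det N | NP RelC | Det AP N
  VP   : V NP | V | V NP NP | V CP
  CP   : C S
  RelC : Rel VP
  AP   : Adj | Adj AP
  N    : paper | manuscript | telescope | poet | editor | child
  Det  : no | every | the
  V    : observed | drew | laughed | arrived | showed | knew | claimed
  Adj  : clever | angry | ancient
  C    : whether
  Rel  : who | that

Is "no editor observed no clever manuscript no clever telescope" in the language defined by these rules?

S
  NP
    Det: no
    N: editor
  VP
    V: observed
    NP
      Det: no
      AP
        Adj: clever
      N: manuscript
    NP
      Det: no
      AP
        Adj: clever
      N: telescope
Each bracket corresponds to one application of a listed rule, so the string is derivable from S.

Grammatical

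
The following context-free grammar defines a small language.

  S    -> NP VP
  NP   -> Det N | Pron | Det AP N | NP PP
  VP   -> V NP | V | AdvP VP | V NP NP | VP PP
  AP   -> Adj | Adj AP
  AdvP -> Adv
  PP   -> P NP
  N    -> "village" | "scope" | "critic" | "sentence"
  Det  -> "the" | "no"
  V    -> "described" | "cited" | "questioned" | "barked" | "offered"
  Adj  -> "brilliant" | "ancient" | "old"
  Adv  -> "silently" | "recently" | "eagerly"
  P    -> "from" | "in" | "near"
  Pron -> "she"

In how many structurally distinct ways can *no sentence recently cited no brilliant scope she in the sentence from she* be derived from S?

Two of the 9 distinct bracketings:
[S [NP [Det no] [N sentence]] [VP [AdvP [Adv recently]] [VP [V cited] [NP [Det no] [AP [Adj brilliant]] [N scope]] [NP [NP [Pron she]] [PP [P in] [NP [NP [Det the] [N sentence]] [PP [P from] [NP [Pron she]]]]]]]]]
[S [NP [Det no] [N sentence]] [VP [AdvP [Adv recently]] [VP [V cited] [NP [Det no] [AP [Adj brilliant]] [N scope]] [NP [NP [NP [Pron she]] [PP [P in] [NP [Det the] [N sentence]]]] [PP [P from] [NP [Pron she]]]]]]]
The trees differ in how a recursive rule is bracketed over the same span.

9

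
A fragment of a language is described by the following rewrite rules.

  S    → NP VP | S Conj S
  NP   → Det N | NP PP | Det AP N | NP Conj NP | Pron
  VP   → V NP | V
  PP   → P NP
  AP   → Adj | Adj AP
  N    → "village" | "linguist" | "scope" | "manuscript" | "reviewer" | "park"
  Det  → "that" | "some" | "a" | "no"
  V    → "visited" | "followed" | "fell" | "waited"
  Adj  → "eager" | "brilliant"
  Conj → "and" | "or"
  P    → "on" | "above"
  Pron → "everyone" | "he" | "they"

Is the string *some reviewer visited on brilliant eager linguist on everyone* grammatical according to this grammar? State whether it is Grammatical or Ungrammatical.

Ungrammatical

A V word can never sit immediately before a P word in any string this grammar generates, so the substring 'visited on' rules out a derivation.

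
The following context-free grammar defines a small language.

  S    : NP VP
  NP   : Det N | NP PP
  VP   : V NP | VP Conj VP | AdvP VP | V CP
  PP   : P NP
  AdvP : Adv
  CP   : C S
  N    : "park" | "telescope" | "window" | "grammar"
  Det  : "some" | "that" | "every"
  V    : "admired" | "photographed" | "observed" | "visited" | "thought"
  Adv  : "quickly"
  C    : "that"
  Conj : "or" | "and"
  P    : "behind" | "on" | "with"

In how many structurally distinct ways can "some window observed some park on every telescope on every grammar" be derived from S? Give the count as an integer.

2

The two bracketings:
[S [NP [Det some] [N window]] [VP [V observed] [NP [NP [Det some] [N park]] [PP [P on] [NP [NP [Det every] [N telescope]] [PP [P on] [NP [Det every] [N grammar]]]]]]]]
[S [NP [Det some] [N window]] [VP [V observed] [NP [NP [NP [Det some] [N park]] [PP [P on] [NP [Det every] [N telescope]]]] [PP [P on] [NP [Det every] [N grammar]]]]]]
The trees differ in how a recursive rule is bracketed over the same span.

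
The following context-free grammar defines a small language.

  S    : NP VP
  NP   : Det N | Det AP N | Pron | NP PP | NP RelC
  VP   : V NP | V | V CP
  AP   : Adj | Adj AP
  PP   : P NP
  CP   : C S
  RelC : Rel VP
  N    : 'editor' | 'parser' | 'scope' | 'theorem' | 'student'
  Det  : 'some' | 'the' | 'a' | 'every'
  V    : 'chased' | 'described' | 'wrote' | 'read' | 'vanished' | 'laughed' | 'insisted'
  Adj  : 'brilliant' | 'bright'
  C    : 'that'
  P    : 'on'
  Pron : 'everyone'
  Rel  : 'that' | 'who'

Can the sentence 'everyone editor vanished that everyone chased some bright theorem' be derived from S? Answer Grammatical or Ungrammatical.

A Pron word can never sit immediately before an N word in any string this grammar generates, so the substring 'everyone editor' rules out a derivation.

Ungrammatical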